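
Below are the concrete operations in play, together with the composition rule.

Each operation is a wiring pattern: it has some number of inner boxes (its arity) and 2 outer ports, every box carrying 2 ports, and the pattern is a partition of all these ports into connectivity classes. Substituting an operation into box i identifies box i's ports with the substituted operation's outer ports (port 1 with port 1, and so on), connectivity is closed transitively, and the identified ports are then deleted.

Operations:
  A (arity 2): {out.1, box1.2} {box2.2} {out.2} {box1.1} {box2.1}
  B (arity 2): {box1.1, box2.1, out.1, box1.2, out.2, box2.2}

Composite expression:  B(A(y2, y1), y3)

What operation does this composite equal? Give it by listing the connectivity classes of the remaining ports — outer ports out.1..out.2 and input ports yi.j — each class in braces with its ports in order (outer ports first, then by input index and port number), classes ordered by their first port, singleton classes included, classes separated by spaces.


{out.1, out.2, y2.2, y3.1, y3.2} {y1.1} {y1.2} {y2.1}

Treat the ports identified at B as solder joints: merge, then drop.
A over (y2, y1) gives {out.1, y2.2} {out.2} {y1.1} {y1.2} {y2.1}, out.j being that stage's outer ports
B over (y2, y1, y3) gives {out.1, out.2, y2.2, y3.1, y3.2} {y1.1} {y1.2} {y2.1}, out.j being that stage's outer ports


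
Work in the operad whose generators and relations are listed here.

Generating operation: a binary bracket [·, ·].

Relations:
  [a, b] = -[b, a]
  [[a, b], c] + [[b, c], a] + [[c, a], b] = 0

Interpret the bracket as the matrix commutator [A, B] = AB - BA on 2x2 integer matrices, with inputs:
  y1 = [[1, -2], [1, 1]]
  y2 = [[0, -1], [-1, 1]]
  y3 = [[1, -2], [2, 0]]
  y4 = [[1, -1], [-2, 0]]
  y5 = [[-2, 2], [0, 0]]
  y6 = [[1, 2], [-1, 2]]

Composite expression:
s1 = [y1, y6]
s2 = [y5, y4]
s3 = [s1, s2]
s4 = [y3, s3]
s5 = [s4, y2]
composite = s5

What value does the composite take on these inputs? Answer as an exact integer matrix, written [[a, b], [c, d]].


[[8, -16], [8, -8]]

[y1, y6] = [[0, -2], [-1, 0]]
[y5, y4] = [[-4, 0], [-4, 4]]
[[y1, y6], [y5, y4]] = [[8, -16], [8, -8]]
[y3, [[y1, y6], [y5, y4]]] = [[16, 16], [24, -16]]
[[y3, [[y1, y6], [y5, y4]]], y2] = [[8, -16], [8, -8]]


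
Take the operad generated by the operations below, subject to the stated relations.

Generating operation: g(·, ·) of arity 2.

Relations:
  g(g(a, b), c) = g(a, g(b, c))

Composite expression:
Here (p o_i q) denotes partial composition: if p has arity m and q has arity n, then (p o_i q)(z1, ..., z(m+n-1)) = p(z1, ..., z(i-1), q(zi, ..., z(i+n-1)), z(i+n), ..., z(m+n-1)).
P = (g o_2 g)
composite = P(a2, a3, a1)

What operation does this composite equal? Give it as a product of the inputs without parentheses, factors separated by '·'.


a2 · a3 · a1

Every regrouping of g is equal, so read the a-inputs in written order.
g(a3, a1) flattens to a3 · a1
g(a2, g(a3, a1)) flattens to a2 · a3 · a1


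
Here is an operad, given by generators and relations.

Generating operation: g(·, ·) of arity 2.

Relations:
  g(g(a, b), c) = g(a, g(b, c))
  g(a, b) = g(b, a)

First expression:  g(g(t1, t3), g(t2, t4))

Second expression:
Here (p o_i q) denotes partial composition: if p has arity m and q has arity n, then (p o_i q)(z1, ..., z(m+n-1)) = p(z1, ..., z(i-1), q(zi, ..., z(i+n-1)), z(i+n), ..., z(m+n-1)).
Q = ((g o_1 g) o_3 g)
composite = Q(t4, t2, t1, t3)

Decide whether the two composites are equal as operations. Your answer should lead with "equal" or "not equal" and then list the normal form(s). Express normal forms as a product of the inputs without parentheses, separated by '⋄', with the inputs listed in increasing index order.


equal — both sides give t1 ⋄ t2 ⋄ t3 ⋄ t4

The first expression, normalized: t1 ⋄ t2 ⋄ t3 ⋄ t4
The second expression, normalized: t1 ⋄ t2 ⋄ t3 ⋄ t4
Both agree, so they are equal.


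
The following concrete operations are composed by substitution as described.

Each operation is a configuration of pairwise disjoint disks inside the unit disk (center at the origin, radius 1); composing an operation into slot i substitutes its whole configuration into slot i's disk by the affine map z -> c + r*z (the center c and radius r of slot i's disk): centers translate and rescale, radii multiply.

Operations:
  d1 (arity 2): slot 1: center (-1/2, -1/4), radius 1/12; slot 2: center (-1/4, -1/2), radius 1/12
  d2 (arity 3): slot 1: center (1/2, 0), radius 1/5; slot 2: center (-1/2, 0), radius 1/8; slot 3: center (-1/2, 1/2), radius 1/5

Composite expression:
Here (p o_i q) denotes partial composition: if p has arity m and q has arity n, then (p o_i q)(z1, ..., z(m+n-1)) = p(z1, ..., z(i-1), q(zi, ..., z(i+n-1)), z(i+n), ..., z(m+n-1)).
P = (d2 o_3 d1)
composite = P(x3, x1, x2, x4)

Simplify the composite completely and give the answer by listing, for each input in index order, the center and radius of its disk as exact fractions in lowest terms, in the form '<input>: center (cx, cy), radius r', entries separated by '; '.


x1: center (-1/2, 0), radius 1/8; x2: center (-3/5, 9/20), radius 1/60; x3: center (1/2, 0), radius 1/5; x4: center (-11/20, 2/5), radius 1/60

Affine substitution under d2: radii multiply and x-centers shift.
tracing x3 down its 1-map path: center (1/2, 0), radius 1/5
tracing x1 down its 1-map path: center (-1/2, 0), radius 1/8
tracing x2 down its 2-map path: center (-3/5, 9/20), radius 1/60
tracing x4 down its 2-map path: center (-11/20, 2/5), radius 1/60


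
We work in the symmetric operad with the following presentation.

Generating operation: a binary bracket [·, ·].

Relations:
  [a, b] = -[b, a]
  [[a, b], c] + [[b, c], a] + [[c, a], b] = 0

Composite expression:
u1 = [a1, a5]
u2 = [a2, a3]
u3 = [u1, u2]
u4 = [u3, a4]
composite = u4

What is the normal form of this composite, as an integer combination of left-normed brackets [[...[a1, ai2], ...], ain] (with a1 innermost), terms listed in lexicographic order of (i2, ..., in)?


[[[[a1, a5], a2], a3], a4] - [[[[a1, a5], a3], a2], a4]

Expand each bracket as ab - ba; the a1-initial words give the coefficients.
Composite bracket: [[[a1, a5], [a2, a3]], a4]
Applying ab - ba throughout gives 16 signed words (2^4 = 16).
Words beginning with a1 determine it all:
  sign of a1a5a2a3a4 is +1, so it contributes +[[[[a1, a5], a2], a3], a4]
  sign of a1a5a3a2a4 is -1, so it contributes -[[[[a1, a5], a3], a2], a4]


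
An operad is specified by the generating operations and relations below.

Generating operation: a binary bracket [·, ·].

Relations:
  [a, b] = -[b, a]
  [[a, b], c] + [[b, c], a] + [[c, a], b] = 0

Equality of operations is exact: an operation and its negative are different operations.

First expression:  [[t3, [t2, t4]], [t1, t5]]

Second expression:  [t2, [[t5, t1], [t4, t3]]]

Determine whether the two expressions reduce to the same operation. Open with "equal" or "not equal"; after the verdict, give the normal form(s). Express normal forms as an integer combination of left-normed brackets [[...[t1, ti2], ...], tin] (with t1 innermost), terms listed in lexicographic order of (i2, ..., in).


not equal: they reduce to [[[[t1, t5], t2], t4], t3] - [[[[t1, t5], t3], t2], t4] + [[[[t1, t5], t3], t4], t2] - [[[[t1, t5], t4], t2], t3] and -[[[[t1, t5], t3], t4], t2] + [[[[t1, t5], t4], t3], t2]


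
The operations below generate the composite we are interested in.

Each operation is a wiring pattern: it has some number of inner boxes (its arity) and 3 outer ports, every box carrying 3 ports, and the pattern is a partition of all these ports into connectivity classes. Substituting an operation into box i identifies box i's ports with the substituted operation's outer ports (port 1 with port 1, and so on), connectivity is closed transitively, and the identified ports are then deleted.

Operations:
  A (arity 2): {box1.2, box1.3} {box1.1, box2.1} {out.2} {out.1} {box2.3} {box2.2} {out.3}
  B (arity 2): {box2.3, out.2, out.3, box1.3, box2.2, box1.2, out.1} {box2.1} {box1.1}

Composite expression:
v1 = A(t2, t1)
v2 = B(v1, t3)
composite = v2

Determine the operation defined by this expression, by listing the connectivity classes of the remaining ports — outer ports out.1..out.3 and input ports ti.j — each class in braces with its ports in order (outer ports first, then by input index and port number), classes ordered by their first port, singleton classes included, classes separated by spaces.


{out.1, out.2, out.3, t3.2, t3.3} {t1.1, t2.1} {t1.2} {t1.3} {t2.2, t2.3} {t3.1}

Treat the ports identified at B as solder joints: merge, then drop.
the subtree at A composes to {out.1} {out.2} {out.3} {t1.1, t2.1} {t1.2} {t1.3} {t2.2, t2.3} on (t2, t1); out.j = own outer ports
the subtree at B composes to {out.1, out.2, out.3, t3.2, t3.3} {t1.1, t2.1} {t1.2} {t1.3} {t2.2, t2.3} {t3.1} on (t2, t1, t3); out.j = own outer ports


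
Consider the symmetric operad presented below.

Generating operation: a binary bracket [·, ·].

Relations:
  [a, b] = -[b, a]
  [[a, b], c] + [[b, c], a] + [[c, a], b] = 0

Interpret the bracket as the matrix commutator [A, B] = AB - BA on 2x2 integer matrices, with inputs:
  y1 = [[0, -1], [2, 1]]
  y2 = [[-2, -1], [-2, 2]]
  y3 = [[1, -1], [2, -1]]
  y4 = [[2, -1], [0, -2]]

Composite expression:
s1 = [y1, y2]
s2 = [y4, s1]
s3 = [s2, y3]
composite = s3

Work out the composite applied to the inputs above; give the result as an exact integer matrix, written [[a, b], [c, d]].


[y1, y2] = [[4, -3], [-10, -4]]
[y4, [y1, y2]] = [[10, -4], [40, -10]]
[[y4, [y1, y2]], y3] = [[32, -12], [40, -32]]

[[32, -12], [40, -32]]


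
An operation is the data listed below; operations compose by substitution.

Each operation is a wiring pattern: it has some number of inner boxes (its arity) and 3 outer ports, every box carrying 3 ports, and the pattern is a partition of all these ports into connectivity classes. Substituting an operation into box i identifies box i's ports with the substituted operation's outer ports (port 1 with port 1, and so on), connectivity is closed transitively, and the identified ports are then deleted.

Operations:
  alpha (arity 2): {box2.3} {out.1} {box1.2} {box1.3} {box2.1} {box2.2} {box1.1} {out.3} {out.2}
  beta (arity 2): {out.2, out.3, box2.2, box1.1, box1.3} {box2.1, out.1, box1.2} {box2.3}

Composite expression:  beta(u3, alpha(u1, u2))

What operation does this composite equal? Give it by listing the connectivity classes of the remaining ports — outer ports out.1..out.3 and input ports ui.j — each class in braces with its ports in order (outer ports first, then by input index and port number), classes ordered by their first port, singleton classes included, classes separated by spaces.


Two ports join when wires chain via beta-identified ports.
after alpha, the pattern on (u1, u2) reads {out.1} {out.2} {out.3} {u1.1} {u1.2} {u1.3} {u2.1} {u2.2} {u2.3} (out.j = its outer ports)
after beta, the pattern on (u3, u1, u2) reads {out.1, u3.2} {out.2, out.3, u3.1, u3.3} {u1.1} {u1.2} {u1.3} {u2.1} {u2.2} {u2.3} (out.j = its outer ports)

{out.1, u3.2} {out.2, out.3, u3.1, u3.3} {u1.1} {u1.2} {u1.3} {u2.1} {u2.2} {u2.3}


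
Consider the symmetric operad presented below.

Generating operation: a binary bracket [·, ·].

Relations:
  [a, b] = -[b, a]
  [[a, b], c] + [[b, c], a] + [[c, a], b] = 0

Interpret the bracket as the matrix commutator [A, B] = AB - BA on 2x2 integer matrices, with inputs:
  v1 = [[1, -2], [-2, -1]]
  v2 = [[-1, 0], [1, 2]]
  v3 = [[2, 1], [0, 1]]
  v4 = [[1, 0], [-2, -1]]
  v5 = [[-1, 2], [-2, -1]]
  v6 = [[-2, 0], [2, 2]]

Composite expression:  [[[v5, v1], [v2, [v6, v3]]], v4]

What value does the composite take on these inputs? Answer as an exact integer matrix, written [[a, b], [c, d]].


[[320, 320], [160, -320]]

[v5, v1] = [[-8, -4], [-4, 8]]
[v6, v3] = [[-2, -4], [2, 2]]
[v2, [v6, v3]] = [[4, 12], [2, -4]]
[[v5, v1], [v2, [v6, v3]]] = [[40, -160], [0, -40]]
[[[v5, v1], [v2, [v6, v3]]], v4] = [[320, 320], [160, -320]]


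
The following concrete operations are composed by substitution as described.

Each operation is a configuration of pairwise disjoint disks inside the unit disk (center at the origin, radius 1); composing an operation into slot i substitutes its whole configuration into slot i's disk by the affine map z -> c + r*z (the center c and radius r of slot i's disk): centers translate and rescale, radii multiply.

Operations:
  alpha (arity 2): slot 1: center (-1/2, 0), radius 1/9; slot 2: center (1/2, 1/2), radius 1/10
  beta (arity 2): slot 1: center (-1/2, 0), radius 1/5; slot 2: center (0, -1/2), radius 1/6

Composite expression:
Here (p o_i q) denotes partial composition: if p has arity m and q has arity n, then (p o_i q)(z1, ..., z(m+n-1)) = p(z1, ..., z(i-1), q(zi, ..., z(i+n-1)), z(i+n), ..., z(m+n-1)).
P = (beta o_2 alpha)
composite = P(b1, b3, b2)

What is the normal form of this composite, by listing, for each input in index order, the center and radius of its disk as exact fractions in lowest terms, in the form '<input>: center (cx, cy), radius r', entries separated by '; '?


Follow each b-input down from beta: c' goes to c + r*c', radius to r*r'.
b1 passes through 1 substitution, ending at center (-1/2, 0), radius 1/5
b3 passes through 2 substitutions, ending at center (-1/12, -1/2), radius 1/54
b2 passes through 2 substitutions, ending at center (1/12, -5/12), radius 1/60

b1: center (-1/2, 0), radius 1/5; b2: center (1/12, -5/12), radius 1/60; b3: center (-1/12, -1/2), radius 1/54


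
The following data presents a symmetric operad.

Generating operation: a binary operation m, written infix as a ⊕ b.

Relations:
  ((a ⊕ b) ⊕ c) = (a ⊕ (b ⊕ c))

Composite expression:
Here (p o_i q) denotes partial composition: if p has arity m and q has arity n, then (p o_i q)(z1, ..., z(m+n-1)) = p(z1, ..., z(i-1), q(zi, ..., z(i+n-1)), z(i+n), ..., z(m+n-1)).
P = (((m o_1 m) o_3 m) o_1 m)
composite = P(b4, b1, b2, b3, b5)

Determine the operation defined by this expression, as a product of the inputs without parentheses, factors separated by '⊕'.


b4 ⊕ b1 ⊕ b2 ⊕ b3 ⊕ b5

Under associativity of m, the answer is the b's in reading order.
(b4 ⊕ b1) collapses to b4 ⊕ b1
((b4 ⊕ b1) ⊕ b2) collapses to b4 ⊕ b1 ⊕ b2
(b3 ⊕ b5) collapses to b3 ⊕ b5
(((b4 ⊕ b1) ⊕ b2) ⊕ (b3 ⊕ b5)) collapses to b4 ⊕ b1 ⊕ b2 ⊕ b3 ⊕ b5


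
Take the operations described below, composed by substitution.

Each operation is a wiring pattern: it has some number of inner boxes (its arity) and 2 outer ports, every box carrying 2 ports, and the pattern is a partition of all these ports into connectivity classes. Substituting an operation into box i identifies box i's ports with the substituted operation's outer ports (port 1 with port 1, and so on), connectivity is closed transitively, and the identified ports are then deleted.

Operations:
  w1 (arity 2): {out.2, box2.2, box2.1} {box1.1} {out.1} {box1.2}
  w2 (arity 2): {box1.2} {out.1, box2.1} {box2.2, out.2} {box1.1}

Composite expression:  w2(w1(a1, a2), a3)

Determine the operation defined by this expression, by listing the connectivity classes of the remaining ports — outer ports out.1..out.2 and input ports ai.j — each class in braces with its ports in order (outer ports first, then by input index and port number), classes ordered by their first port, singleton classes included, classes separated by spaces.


Substituting into w2 glues patterns; closure does the rest.
stage w1: inputs (a1, a2), connectivity {out.1} {out.2, a2.1, a2.2} {a1.1} {a1.2}, out.j its boundary
stage w2: inputs (a1, a2, a3), connectivity {out.1, a3.1} {out.2, a3.2} {a1.1} {a1.2} {a2.1, a2.2}, out.j its boundary

{out.1, a3.1} {out.2, a3.2} {a1.1} {a1.2} {a2.1, a2.2}


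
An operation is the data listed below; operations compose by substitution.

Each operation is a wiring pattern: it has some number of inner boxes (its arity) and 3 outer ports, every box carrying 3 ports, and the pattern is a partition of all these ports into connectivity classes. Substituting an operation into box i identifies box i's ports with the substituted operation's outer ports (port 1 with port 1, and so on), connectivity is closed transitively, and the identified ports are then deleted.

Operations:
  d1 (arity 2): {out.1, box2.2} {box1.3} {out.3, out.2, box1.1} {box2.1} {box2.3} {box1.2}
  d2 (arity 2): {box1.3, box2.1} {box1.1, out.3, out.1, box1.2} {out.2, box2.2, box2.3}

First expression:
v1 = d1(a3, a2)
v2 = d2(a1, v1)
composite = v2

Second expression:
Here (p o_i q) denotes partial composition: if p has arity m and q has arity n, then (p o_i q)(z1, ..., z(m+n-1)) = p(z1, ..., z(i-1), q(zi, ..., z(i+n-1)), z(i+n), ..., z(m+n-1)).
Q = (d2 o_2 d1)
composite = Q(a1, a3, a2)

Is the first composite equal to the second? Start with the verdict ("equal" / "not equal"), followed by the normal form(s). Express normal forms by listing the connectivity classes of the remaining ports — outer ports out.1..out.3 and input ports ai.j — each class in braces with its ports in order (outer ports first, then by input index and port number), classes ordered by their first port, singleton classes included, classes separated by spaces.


equal; the common form is {out.1, out.3, a1.1, a1.2} {out.2, a3.1} {a1.3, a2.2} {a2.1} {a2.3} {a3.2} {a3.3}

The first expression, normalized: {out.1, out.3, a1.1, a1.2} {out.2, a3.1} {a1.3, a2.2} {a2.1} {a2.3} {a3.2} {a3.3}
The second expression, normalized: {out.1, out.3, a1.1, a1.2} {out.2, a3.1} {a1.3, a2.2} {a2.1} {a2.3} {a3.2} {a3.3}
Identical normal forms: equal.


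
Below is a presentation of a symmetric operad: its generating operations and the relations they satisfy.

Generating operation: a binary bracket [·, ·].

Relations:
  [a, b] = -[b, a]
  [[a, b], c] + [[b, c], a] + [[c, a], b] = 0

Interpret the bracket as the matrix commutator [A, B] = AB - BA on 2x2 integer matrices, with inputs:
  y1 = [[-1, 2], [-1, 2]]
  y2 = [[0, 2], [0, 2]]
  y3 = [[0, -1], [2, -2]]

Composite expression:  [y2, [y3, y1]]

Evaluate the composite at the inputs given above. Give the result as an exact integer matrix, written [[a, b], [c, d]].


[[-8, 10], [-8, 8]]

[y3, y1] = [[-3, 1], [-4, 3]]
[y2, [y3, y1]] = [[-8, 10], [-8, 8]]


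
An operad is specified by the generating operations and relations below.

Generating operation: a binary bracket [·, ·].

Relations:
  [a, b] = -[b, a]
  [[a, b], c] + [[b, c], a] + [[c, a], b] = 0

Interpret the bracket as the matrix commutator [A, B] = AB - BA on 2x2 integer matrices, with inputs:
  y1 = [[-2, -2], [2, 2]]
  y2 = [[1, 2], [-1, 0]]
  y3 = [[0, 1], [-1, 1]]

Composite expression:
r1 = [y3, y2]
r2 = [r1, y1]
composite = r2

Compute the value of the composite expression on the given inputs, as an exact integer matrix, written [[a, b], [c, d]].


[[-10, -16], [4, 10]]

[y3, y2] = [[1, -3], [-2, -1]]
[[y3, y2], y1] = [[-10, -16], [4, 10]]


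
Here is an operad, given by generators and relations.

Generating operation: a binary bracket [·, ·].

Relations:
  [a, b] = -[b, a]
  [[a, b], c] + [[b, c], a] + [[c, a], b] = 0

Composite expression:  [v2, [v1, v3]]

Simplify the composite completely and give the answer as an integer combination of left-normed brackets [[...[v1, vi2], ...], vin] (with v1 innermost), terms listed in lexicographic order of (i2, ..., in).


-[[v1, v3], v2]

Left-normed coefficients sit on the v1-initial expansion words.
Composite bracket: [v2, [v1, v3]]
Expanding via [a, b] = ab - ba: 4 signed words (2^2 = 4).
The v1-initial words carry the normal form:
  the word v1v3v2 carries sign -1 and contributes -[[v1, v3], v2]


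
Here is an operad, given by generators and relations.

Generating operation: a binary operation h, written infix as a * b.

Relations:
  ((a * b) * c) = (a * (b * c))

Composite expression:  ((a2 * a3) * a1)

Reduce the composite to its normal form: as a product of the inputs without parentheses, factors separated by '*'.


a2 * a3 * a1

All parenthesizations of h agree; list the a-inputs left to right.
(a2 * a3) linearizes to a2 * a3
((a2 * a3) * a1) linearizes to a2 * a3 * a1


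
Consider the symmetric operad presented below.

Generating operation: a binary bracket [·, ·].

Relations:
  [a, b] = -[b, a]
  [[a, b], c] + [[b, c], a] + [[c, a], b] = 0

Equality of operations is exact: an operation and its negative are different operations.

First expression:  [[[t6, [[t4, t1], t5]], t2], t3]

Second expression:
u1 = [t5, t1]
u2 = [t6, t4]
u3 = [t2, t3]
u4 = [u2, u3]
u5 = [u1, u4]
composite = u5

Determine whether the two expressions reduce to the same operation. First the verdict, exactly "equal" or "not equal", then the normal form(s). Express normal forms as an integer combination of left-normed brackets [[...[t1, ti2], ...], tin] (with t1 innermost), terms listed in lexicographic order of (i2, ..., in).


Normal form of the first expression: [[[[[t1, t4], t5], t6], t2], t3]
Normal form of the second expression: -[[[[[t1, t5], t2], t3], t4], t6] + [[[[[t1, t5], t2], t3], t6], t4] + [[[[[t1, t5], t3], t2], t4], t6] - [[[[[t1, t5], t3], t2], t6], t4] + [[[[[t1, t5], t4], t6], t2], t3] - [[[[[t1, t5], t4], t6], t3], t2] - [[[[[t1, t5], t6], t4], t2], t3] + [[[[[t1, t5], t6], t4], t3], t2]
The forms do not match — not equal.

not equal; the first gives [[[[[t1, t4], t5], t6], t2], t3] and the second -[[[[[t1, t5], t2], t3], t4], t6] + [[[[[t1, t5], t2], t3], t6], t4] + [[[[[t1, t5], t3], t2], t4], t6] - [[[[[t1, t5], t3], t2], t6], t4] + [[[[[t1, t5], t4], t6], t2], t3] - [[[[[t1, t5], t4], t6], t3], t2] - [[[[[t1, t5], t6], t4], t2], t3] + [[[[[t1, t5], t6], t4], t3], t2]


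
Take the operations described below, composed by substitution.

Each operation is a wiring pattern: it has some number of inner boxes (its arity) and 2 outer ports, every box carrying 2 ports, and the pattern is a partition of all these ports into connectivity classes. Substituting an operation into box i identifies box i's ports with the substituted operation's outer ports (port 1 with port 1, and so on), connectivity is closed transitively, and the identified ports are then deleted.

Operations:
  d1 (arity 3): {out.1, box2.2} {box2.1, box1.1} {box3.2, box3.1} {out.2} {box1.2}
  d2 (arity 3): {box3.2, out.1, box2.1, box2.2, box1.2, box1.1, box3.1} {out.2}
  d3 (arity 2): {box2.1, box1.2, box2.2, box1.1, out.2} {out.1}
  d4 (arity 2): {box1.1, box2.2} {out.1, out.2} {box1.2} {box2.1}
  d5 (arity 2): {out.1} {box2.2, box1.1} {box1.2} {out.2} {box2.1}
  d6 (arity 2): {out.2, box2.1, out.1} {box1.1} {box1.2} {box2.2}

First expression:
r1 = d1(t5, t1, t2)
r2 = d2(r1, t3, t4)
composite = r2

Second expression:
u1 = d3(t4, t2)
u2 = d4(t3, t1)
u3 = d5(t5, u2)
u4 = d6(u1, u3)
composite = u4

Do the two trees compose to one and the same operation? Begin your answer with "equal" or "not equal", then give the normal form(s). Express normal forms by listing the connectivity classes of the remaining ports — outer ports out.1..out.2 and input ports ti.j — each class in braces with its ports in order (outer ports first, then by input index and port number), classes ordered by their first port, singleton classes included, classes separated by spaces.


not equal; the first gives {out.1, t1.2, t3.1, t3.2, t4.1, t4.2} {out.2} {t1.1, t5.1} {t2.1, t2.2} {t5.2} and the second {out.1, out.2} {t1.1} {t1.2, t3.1} {t2.1, t2.2, t4.1, t4.2} {t3.2} {t5.1} {t5.2}

The first expression reduces to {out.1, t1.2, t3.1, t3.2, t4.1, t4.2} {out.2} {t1.1, t5.1} {t2.1, t2.2} {t5.2}
The second expression reduces to {out.1, out.2} {t1.1} {t1.2, t3.1} {t2.1, t2.2, t4.1, t4.2} {t3.2} {t5.1} {t5.2}
No match — not equal.


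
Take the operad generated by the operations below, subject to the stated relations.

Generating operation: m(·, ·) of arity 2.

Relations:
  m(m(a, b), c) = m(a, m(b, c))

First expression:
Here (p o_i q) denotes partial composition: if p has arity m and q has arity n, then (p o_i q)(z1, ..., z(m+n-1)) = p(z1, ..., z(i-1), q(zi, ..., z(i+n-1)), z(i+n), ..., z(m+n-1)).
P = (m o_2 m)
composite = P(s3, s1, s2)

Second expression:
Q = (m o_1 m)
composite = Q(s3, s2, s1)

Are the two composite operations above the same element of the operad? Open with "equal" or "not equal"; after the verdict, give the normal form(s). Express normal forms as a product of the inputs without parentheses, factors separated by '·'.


not equal; first: s3 · s1 · s2; second: s3 · s2 · s1

The first composite normalizes to s3 · s1 · s2
The second composite normalizes to s3 · s2 · s1
Different reductions; not equal.


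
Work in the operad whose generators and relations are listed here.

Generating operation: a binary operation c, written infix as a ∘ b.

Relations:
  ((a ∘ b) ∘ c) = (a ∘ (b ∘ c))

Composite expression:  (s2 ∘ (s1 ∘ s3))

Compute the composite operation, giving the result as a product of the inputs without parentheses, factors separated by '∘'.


Key point: c is associative — brackets drop, the s-order remains.
(s1 ∘ s3) reduces to s1 ∘ s3
(s2 ∘ (s1 ∘ s3)) reduces to s2 ∘ s1 ∘ s3

s2 ∘ s1 ∘ s3


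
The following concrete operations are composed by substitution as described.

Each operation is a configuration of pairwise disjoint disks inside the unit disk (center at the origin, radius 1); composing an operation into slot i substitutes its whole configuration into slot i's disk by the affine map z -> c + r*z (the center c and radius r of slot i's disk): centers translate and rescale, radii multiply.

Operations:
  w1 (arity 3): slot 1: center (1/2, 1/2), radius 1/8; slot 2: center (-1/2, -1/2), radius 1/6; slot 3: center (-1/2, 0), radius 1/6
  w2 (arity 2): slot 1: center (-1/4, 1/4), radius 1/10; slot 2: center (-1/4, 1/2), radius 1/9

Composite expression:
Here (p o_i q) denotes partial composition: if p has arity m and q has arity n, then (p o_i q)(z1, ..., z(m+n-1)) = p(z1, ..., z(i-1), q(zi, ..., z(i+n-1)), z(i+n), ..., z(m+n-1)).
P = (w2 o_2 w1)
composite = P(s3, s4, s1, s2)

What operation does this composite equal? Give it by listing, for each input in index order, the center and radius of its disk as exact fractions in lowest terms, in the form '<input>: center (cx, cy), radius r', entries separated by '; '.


s1: center (-11/36, 4/9), radius 1/54; s2: center (-11/36, 1/2), radius 1/54; s3: center (-1/4, 1/4), radius 1/10; s4: center (-7/36, 5/9), radius 1/72

Only the slot chain above each s matters under w2; compose those maps.
s3 passes through 1 substitution, ending at center (-1/4, 1/4), radius 1/10
s4 passes through 2 substitutions, ending at center (-7/36, 5/9), radius 1/72
s1 passes through 2 substitutions, ending at center (-11/36, 4/9), radius 1/54
s2 passes through 2 substitutions, ending at center (-11/36, 1/2), radius 1/54


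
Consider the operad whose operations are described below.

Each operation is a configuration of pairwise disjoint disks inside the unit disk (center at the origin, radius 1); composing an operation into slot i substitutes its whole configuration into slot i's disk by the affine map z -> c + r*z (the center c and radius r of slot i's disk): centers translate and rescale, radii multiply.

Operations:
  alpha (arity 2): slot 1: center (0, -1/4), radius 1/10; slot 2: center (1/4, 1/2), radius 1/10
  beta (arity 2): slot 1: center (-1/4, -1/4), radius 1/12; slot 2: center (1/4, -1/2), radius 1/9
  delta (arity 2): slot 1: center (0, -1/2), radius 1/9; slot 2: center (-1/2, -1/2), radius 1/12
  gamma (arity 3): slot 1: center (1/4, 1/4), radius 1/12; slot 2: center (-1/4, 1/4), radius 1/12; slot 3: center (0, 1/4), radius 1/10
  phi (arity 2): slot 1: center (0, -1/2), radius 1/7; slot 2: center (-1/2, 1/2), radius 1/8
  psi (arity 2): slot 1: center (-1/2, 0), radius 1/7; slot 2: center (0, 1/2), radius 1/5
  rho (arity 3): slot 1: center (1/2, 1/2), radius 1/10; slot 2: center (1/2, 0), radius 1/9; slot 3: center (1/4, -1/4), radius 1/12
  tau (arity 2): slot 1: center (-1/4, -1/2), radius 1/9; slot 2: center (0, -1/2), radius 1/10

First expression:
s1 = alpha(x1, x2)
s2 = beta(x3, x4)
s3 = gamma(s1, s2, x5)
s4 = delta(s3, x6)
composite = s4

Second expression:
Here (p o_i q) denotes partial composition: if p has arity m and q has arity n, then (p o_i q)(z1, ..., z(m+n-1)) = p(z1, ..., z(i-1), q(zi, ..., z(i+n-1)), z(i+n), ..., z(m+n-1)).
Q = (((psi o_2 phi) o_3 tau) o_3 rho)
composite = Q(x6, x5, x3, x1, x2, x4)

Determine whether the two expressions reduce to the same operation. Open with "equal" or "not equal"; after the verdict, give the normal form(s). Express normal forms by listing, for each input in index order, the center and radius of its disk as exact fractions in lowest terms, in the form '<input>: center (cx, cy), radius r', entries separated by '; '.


not equal — first x1: center (1/36, -205/432), radius 1/1080; x2: center (13/432, -101/216), radius 1/1080; x3: center (-13/432, -205/432), radius 1/1296; x4: center (-11/432, -103/216), radius 1/972; x5: center (0, -17/36), radius 1/90; x6: center (-1/2, -1/2), radius 1/12, second x1: center (-151/1440, 47/80), radius 1/3240; x2: center (-19/180, 169/288), radius 1/4320; x3: center (-151/1440, 53/90), radius 1/3600; x4: center (-1/10, 47/80), radius 1/400; x5: center (0, 2/5), radius 1/35; x6: center (-1/2, 0), radius 1/7

The first expression reduces to x1: center (1/36, -205/432), radius 1/1080; x2: center (13/432, -101/216), radius 1/1080; x3: center (-13/432, -205/432), radius 1/1296; x4: center (-11/432, -103/216), radius 1/972; x5: center (0, -17/36), radius 1/90; x6: center (-1/2, -1/2), radius 1/12
The second expression reduces to x1: center (-151/1440, 47/80), radius 1/3240; x2: center (-19/180, 169/288), radius 1/4320; x3: center (-151/1440, 53/90), radius 1/3600; x4: center (-1/10, 47/80), radius 1/400; x5: center (0, 2/5), radius 1/35; x6: center (-1/2, 0), radius 1/7
The normal forms differ: not equal.


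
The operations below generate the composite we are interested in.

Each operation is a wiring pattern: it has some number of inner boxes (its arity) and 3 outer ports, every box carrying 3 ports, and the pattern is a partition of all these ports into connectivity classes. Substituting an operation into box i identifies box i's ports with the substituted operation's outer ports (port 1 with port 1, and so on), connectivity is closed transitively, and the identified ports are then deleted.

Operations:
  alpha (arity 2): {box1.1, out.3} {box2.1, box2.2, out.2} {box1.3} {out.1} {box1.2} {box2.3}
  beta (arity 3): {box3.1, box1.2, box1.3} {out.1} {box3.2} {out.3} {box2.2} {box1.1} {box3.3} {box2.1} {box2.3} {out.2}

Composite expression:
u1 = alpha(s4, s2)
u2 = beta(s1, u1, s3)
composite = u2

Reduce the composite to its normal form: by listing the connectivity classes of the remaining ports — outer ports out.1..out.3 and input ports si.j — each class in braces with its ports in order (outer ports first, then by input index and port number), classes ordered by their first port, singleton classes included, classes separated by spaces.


Connectivity passes through glued beta-boundaries; trace each wire chain.
stage alpha: inputs (s4, s2), connectivity {out.1} {out.2, s2.1, s2.2} {out.3, s4.1} {s2.3} {s4.2} {s4.3}, out.j its boundary
stage beta: inputs (s1, s4, s2, s3), connectivity {out.1} {out.2} {out.3} {s1.1} {s1.2, s1.3, s3.1} {s2.1, s2.2} {s2.3} {s3.2} {s3.3} {s4.1} {s4.2} {s4.3}, out.j its boundary

{out.1} {out.2} {out.3} {s1.1} {s1.2, s1.3, s3.1} {s2.1, s2.2} {s2.3} {s3.2} {s3.3} {s4.1} {s4.2} {s4.3}


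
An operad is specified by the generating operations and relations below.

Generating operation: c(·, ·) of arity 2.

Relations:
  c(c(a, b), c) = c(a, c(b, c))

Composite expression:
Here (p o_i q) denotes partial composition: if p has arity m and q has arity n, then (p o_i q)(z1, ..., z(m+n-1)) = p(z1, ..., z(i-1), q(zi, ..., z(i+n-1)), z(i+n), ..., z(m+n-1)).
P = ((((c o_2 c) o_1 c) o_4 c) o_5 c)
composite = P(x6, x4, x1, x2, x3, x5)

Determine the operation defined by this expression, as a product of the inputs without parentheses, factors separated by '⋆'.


x6 ⋆ x4 ⋆ x1 ⋆ x2 ⋆ x3 ⋆ x5

The c-tree's shape is irrelevant; the x-reading-order decides.
c(x6, x4) unparenthesizes to x6 ⋆ x4
c(x3, x5) unparenthesizes to x3 ⋆ x5
c(x2, c(x3, x5)) unparenthesizes to x2 ⋆ x3 ⋆ x5
c(x1, c(x2, c(x3, x5))) unparenthesizes to x1 ⋆ x2 ⋆ x3 ⋆ x5
c(c(x6, x4), c(x1, c(x2, c(x3, x5)))) unparenthesizes to x6 ⋆ x4 ⋆ x1 ⋆ x2 ⋆ x3 ⋆ x5


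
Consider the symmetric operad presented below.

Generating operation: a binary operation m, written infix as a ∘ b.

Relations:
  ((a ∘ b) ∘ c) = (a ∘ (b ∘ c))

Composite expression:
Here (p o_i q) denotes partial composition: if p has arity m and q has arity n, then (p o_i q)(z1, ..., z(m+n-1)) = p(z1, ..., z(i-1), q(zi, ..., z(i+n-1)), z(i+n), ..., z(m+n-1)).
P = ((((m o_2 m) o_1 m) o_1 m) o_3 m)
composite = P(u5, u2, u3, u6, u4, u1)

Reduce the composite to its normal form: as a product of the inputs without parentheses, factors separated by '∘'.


Associativity of m dissolves the nesting; only the u-input order survives.
(u5 ∘ u2) linearizes to u5 ∘ u2
(u3 ∘ u6) linearizes to u3 ∘ u6
((u5 ∘ u2) ∘ (u3 ∘ u6)) linearizes to u5 ∘ u2 ∘ u3 ∘ u6
(u4 ∘ u1) linearizes to u4 ∘ u1
(((u5 ∘ u2) ∘ (u3 ∘ u6)) ∘ (u4 ∘ u1)) linearizes to u5 ∘ u2 ∘ u3 ∘ u6 ∘ u4 ∘ u1

u5 ∘ u2 ∘ u3 ∘ u6 ∘ u4 ∘ u1


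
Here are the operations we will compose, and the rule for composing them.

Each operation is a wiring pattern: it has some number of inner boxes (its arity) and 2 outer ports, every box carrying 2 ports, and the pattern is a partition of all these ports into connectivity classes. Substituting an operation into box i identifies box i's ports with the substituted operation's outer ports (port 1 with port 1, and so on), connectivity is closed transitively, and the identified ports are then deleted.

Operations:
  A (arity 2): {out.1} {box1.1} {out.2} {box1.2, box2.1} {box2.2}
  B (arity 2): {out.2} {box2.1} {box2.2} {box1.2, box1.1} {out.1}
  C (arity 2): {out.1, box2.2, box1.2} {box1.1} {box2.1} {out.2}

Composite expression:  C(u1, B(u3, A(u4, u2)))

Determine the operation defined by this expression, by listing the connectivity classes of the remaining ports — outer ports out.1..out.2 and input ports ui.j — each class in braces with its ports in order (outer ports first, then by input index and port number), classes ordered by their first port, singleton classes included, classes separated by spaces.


{out.1, u1.2} {out.2} {u1.1} {u2.1, u4.2} {u2.2} {u3.1, u3.2} {u4.1}


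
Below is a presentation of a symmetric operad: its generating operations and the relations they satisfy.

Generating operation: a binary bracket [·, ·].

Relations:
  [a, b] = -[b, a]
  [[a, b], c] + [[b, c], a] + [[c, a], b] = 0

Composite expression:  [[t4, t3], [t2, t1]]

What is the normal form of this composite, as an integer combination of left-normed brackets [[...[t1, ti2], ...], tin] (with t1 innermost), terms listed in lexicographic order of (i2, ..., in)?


Left-normed coefficients sit on the t1-initial expansion words.
Composite bracket: [[t4, t3], [t2, t1]]
Under [a, b] = ab - ba we get 8 signed associative words (2^3 = 8).
The t1-initial words carry the normal form:
  word t1t2t3t4 has sign -1, contributing -[[[t1, t2], t3], t4]
  word t1t2t4t3 has sign +1, contributing +[[[t1, t2], t4], t3]

-[[[t1, t2], t3], t4] + [[[t1, t2], t4], t3]


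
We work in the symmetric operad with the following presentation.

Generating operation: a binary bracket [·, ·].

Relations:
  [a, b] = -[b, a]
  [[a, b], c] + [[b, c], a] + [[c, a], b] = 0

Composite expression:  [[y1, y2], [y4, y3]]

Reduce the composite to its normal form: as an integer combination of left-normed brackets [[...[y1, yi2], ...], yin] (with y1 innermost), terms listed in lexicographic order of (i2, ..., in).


-[[[y1, y2], y3], y4] + [[[y1, y2], y4], y3]

In the tensor algebra, words opening y1 carry the y1-anchored form.
Composite bracket: [[y1, y2], [y4, y3]]
Applying ab - ba throughout gives 8 signed words (2^3 = 8).
Keep just the words that open with y1:
  from y1y2y3y4, sign -1: term -[[[y1, y2], y3], y4]
  from y1y2y4y3, sign +1: term +[[[y1, y2], y4], y3]


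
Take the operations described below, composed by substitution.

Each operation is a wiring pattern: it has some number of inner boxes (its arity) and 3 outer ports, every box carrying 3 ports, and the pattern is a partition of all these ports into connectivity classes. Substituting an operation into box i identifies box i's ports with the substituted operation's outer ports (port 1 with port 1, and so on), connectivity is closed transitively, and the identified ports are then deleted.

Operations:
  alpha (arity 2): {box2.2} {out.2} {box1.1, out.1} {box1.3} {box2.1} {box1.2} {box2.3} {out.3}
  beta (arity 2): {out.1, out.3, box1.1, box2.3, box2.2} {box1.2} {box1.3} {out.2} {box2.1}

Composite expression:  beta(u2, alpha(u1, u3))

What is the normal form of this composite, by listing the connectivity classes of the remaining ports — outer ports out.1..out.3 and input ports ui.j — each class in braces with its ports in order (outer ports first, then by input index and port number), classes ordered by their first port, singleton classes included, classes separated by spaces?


{out.1, out.3, u2.1} {out.2} {u1.1} {u1.2} {u1.3} {u2.2} {u2.3} {u3.1} {u3.2} {u3.3}

Two ports join when wires chain via beta-identified ports.
the subtree at alpha composes to {out.1, u1.1} {out.2} {out.3} {u1.2} {u1.3} {u3.1} {u3.2} {u3.3} on (u1, u3); out.j = own outer ports
the subtree at beta composes to {out.1, out.3, u2.1} {out.2} {u1.1} {u1.2} {u1.3} {u2.2} {u2.3} {u3.1} {u3.2} {u3.3} on (u2, u1, u3); out.j = own outer ports


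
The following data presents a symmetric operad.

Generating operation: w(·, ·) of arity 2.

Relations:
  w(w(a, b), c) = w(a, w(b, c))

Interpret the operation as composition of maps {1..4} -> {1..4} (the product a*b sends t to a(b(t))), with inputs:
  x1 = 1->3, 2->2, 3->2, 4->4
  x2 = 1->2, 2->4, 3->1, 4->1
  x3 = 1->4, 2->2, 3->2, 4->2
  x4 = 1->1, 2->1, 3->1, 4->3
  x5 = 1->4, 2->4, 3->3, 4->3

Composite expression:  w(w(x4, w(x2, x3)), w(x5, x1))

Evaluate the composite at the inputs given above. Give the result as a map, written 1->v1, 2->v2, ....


1->3, 2->3, 3->3, 4->3

w(x2, x3) = 1->1, 2->4, 3->4, 4->4
w(x4, w(x2, x3)) = 1->1, 2->3, 3->3, 4->3
w(x5, x1) = 1->3, 2->4, 3->4, 4->3
w(w(x4, w(x2, x3)), w(x5, x1)) = 1->3, 2->3, 3->3, 4->3


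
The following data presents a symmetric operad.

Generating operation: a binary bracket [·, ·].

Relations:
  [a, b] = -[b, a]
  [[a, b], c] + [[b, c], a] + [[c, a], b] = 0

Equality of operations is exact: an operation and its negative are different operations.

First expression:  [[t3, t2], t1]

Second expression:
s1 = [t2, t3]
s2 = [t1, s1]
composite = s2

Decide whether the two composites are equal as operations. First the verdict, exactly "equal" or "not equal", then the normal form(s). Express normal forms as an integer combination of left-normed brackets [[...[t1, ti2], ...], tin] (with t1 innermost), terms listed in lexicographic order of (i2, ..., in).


In normal form, the first expression is [[t1, t2], t3] - [[t1, t3], t2]
In normal form, the second expression is [[t1, t2], t3] - [[t1, t3], t2]
One common form — equal.

equal: each reduces to [[t1, t2], t3] - [[t1, t3], t2]


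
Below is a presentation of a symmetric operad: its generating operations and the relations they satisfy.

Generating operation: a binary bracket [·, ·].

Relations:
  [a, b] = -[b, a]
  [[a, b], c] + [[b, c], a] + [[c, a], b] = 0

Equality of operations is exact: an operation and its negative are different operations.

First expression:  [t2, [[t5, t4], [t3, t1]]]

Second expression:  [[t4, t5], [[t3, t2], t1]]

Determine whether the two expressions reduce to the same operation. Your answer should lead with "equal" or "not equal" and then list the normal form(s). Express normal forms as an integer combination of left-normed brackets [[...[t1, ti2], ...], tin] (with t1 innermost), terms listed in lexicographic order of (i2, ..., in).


not equal — first [[[[t1, t3], t4], t5], t2] - [[[[t1, t3], t5], t4], t2], second -[[[[t1, t2], t3], t4], t5] + [[[[t1, t2], t3], t5], t4] + [[[[t1, t3], t2], t4], t5] - [[[[t1, t3], t2], t5], t4]
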